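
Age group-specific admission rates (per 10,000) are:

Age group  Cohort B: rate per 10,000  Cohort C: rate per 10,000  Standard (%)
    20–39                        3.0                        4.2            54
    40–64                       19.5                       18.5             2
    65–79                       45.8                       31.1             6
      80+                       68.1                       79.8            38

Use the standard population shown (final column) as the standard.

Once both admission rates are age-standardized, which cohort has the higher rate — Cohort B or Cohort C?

Standard weights: 0.54, 0.02, 0.06, 0.38.
Cohort B: 0.5400×3.0 + 0.0200×19.5 + 0.0600×45.8 + 0.3800×68.1 = 30.6360 per 10,000.
Cohort C: 0.5400×4.2 + 0.0200×18.5 + 0.0600×31.1 + 0.3800×79.8 = 34.8280 per 10,000.

Cohort C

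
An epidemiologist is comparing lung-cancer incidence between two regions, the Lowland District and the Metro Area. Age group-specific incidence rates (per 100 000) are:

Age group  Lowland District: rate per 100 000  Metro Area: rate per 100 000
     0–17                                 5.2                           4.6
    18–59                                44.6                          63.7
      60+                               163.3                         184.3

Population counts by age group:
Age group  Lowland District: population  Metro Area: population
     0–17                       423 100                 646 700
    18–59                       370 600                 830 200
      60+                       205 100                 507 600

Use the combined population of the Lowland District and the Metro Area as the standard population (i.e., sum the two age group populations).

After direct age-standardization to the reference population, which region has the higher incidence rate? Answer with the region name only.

Combined standard total = 2 983 300; weights = 0.3586, 0.4025, 0.2389.
The Lowland District: 0.3586×5.2 + 0.4025×44.6 + 0.2389×163.3 = 58.8283 per 100 000.
The Metro Area: 0.3586×4.6 + 0.4025×63.7 + 0.2389×184.3 = 71.3179 per 100 000.

Metro Area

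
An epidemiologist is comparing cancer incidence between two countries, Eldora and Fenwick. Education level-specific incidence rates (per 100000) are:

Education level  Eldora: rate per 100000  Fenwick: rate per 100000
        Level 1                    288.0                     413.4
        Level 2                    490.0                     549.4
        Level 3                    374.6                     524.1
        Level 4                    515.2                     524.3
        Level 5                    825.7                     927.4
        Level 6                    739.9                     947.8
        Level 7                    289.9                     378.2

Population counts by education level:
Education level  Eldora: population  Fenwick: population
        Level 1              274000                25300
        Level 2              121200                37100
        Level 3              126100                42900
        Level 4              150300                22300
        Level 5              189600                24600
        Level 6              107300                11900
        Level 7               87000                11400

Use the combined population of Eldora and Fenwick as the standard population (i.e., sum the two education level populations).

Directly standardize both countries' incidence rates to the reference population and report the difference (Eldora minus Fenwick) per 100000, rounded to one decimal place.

Combined standard total = 1231000; weights = 0.2431, 0.1286, 0.1373, 0.1402, 0.1740, 0.0968, 0.0799.
Eldora: 0.2431×288.0 + 0.1286×490.0 + 0.1373×374.6 + 0.1402×515.2 + 0.1740×825.7 + 0.0968×739.9 + 0.0799×289.9 = 495.1937 per 100000.
Fenwick: 0.2431×413.4 + 0.1286×549.4 + 0.1373×524.1 + 0.1402×524.3 + 0.1740×927.4 + 0.0968×947.8 + 0.0799×378.2 = 600.0077 per 100000.
Difference = 495.1937 − 600.0077 = -104.8139.

-104.8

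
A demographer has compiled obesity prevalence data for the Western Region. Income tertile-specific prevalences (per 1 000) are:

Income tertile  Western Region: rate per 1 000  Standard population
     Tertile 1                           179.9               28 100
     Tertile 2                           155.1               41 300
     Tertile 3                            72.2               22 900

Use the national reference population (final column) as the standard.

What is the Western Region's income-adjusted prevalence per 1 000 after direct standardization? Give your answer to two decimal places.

142.08

Standard total = 92 300; weights = 0.3044, 0.4475, 0.2481.
Standardized rate: 0.3044×179.9 + 0.4475×155.1 + 0.2481×72.2 = 142.0823 per 1 000.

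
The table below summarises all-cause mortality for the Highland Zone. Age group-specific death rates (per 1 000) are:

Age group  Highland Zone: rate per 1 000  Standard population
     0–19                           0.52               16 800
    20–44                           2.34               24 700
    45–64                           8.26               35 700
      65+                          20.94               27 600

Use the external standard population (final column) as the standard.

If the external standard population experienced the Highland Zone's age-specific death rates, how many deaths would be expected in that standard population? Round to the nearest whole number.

Expected deaths = Σ (standard pop × age-specific rate ÷ 1 000)
= 16 800×0.52/1 000 + 24 700×2.34/1 000 + 35 700×8.26/1 000 + 27 600×20.94/1 000
= 8.74 + 57.80 + 294.88 + 577.94 = 939.36.

939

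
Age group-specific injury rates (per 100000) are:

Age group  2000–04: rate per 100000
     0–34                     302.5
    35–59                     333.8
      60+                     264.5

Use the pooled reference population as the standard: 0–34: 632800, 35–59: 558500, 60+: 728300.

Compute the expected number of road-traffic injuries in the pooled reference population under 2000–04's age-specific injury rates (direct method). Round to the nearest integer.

5705

Expected road-traffic injuries = Σ (standard pop × age-specific rate ÷ 100000)
= 632800×302.5/100000 + 558500×333.8/100000 + 728300×264.5/100000
= 1914.22 + 1864.27 + 1926.35 = 5704.85.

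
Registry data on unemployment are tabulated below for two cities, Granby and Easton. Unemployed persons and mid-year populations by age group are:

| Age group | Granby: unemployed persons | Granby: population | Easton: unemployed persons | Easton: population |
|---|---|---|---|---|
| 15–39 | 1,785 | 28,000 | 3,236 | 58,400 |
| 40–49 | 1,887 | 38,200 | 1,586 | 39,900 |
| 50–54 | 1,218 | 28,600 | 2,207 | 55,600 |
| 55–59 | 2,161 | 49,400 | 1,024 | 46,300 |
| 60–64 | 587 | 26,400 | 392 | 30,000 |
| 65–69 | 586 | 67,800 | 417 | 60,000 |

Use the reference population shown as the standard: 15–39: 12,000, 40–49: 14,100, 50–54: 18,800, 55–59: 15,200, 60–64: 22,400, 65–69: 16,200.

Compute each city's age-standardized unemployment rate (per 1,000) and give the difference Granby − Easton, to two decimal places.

8.63

Age-specific rates per 1,000 for Granby: 63.750, 49.398, 42.587, 43.745, 22.235, 8.643.
For Easton: 55.411, 39.749, 39.694, 22.117, 13.067, 6.950.
Standard total = 98,700; weights = 0.1216, 0.1429, 0.1905, 0.1540, 0.2270, 0.1641.
Granby: 0.1216×63.750 + 0.1429×49.398 + 0.1905×42.587 + 0.1540×43.745 + 0.2270×22.235 + 0.1641×8.643 = 36.1211 per 1,000.
Easton: 0.1216×55.411 + 0.1429×39.749 + 0.1905×39.694 + 0.1540×22.117 + 0.2270×13.067 + 0.1641×6.950 = 27.4884 per 1,000.
Difference = 36.1211 − 27.4884 = 8.6327.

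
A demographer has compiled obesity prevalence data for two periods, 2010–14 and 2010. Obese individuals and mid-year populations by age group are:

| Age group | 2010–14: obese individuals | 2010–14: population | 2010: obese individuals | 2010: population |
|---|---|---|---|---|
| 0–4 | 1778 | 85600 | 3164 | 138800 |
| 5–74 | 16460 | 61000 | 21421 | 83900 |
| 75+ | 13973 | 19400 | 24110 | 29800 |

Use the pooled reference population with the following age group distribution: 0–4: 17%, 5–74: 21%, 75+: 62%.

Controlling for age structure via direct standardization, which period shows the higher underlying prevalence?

Age-specific rates per 1000 for 2010–14: 20.771, 269.836, 720.258.
For 2010: 22.795, 255.316, 809.060.
Standard weights: 0.17, 0.21, 0.62.
2010–14: 0.1700×20.771 + 0.2100×269.836 + 0.6200×720.258 = 506.7564 per 1000.
2010: 0.1700×22.795 + 0.2100×255.316 + 0.6200×809.060 = 559.1090 per 1000.
The crude rates (194.04 vs 192.85) would put 2010–14 higher, but that reflects its age composition; once standardized to a common age structure, 2010 has the higher underlying rate.

2010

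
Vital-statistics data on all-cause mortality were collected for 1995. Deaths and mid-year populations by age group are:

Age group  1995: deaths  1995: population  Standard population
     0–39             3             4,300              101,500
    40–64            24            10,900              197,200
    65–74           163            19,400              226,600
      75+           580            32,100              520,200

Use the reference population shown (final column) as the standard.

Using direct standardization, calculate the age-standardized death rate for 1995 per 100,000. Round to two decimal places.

1129.43

Age-specific rates per 100,000 for 1995: 69.77, 220.18, 840.21, 1806.85.
Standard total = 1,045,500; weights = 0.0971, 0.1886, 0.2167, 0.4976.
Standardized rate: 0.0971×69.77 + 0.1886×220.18 + 0.2167×840.21 + 0.4976×1806.85 = 1129.4285 per 100,000.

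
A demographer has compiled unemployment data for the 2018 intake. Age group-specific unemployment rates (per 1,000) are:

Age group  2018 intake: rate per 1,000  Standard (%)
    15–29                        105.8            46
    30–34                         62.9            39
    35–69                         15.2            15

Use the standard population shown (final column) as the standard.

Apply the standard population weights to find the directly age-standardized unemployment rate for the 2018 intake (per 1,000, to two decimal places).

75.48

Standard weights: 0.46, 0.39, 0.15.
Standardized rate: 0.4600×105.8 + 0.3900×62.9 + 0.1500×15.2 = 75.4790 per 1,000.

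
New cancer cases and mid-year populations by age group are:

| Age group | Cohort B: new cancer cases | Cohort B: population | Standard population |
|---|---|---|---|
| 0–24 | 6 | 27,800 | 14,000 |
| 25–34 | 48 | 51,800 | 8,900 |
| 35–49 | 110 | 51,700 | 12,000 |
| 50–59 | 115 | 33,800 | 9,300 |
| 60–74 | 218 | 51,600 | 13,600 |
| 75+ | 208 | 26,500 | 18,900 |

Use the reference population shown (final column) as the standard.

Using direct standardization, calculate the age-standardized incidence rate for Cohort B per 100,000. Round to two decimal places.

Age-specific rates per 100,000 for Cohort B: 21.58, 92.66, 212.77, 340.24, 422.48, 784.91.
Standard total = 76,700; weights = 0.1825, 0.1160, 0.1565, 0.1213, 0.1773, 0.2464.
Standardized rate: 0.1825×21.58 + 0.1160×92.66 + 0.1565×212.77 + 0.1213×340.24 + 0.1773×422.48 + 0.2464×784.91 = 357.5582 per 100,000.

357.56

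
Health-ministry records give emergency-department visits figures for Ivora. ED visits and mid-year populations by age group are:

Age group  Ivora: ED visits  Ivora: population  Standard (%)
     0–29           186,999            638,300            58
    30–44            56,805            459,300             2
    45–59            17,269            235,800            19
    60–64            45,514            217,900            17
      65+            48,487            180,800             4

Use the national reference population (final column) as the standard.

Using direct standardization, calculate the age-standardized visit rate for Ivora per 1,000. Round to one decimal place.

Age-specific rates per 1,000 for Ivora: 292.964, 123.677, 73.236, 208.876, 268.180.
Standard weights: 0.58, 0.02, 0.19, 0.17, 0.04.
Standardized rate: 0.5800×292.964 + 0.0200×123.677 + 0.1900×73.236 + 0.1700×208.876 + 0.0400×268.180 = 232.5436 per 1,000.

232.5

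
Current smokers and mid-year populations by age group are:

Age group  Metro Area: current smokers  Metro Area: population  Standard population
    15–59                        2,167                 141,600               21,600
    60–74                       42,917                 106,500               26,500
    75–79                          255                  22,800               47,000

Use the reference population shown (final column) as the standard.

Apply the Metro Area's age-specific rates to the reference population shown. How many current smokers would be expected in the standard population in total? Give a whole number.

11535

Age-specific rates per 1,000 for the Metro Area: 15.304, 402.977, 11.184.
Expected current smokers = Σ (standard pop × age-specific rate ÷ 1,000)
= 21,600×15.304/1,000 + 26,500×402.977/1,000 + 47,000×11.184/1,000
= 330.56 + 10678.88 + 525.66 = 11535.10.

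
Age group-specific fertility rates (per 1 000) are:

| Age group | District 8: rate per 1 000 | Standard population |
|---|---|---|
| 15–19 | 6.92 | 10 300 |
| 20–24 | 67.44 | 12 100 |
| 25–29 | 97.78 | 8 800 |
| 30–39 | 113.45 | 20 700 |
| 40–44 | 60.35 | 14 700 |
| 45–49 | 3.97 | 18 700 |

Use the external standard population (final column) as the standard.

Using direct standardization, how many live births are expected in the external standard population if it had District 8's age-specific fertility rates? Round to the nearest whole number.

5058

Expected live births = Σ (standard pop × age-specific rate ÷ 1 000)
= 10 300×6.92/1 000 + 12 100×67.44/1 000 + 8 800×97.78/1 000 + 20 700×113.45/1 000 + 14 700×60.35/1 000 + 18 700×3.97/1 000
= 71.28 + 816.02 + 860.46 + 2348.41 + 887.14 + 74.24 = 5057.56.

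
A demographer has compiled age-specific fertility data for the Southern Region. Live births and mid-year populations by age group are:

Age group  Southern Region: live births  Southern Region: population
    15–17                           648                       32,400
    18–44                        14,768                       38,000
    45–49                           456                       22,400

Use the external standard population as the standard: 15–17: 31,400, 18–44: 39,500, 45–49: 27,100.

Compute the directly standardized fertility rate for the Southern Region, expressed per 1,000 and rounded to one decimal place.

168.7

Age-specific rates per 1,000 for the Southern Region: 20.000, 388.632, 20.357.
Standard total = 98,000; weights = 0.3204, 0.4031, 0.2765.
Standardized rate: 0.3204×20.000 + 0.4031×388.632 + 0.2765×20.357 = 168.6799 per 1,000.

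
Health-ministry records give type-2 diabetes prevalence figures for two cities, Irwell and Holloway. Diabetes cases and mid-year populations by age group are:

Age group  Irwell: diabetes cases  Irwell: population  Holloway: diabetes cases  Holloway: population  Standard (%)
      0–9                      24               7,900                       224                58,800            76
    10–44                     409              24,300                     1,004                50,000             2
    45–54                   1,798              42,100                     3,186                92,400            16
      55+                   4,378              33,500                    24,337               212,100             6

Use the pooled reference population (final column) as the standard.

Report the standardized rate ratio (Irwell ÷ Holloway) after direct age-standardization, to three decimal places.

1.103

Age-specific rates per 1,000 for Irwell: 3.038, 16.831, 42.708, 130.687.
For Holloway: 3.810, 20.080, 34.481, 114.743.
Standard weights: 0.76, 0.02, 0.16, 0.06.
Irwell: 0.7600×3.038 + 0.0200×16.831 + 0.1600×42.708 + 0.0600×130.687 = 17.3199 per 1,000.
Holloway: 0.7600×3.810 + 0.0200×20.080 + 0.1600×34.481 + 0.0600×114.743 = 15.6983 per 1,000.
Ratio = 17.3199 ÷ 15.6983 = 1.10330.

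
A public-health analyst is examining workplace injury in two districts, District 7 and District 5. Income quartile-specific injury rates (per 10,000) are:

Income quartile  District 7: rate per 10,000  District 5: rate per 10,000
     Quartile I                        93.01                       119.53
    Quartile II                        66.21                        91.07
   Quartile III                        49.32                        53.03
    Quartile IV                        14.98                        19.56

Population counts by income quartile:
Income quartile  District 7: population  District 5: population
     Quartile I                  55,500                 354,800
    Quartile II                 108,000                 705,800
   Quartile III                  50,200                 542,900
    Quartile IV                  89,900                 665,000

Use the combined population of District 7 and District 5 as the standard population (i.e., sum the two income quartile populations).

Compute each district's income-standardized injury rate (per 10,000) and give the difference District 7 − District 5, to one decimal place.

Combined standard total = 2,572,100; weights = 0.1595, 0.3164, 0.2306, 0.2935.
District 7: 0.1595×93.01 + 0.3164×66.21 + 0.2306×49.32 + 0.2935×14.98 = 51.5547 per 10,000.
District 5: 0.1595×119.53 + 0.3164×91.07 + 0.2306×53.03 + 0.2935×19.56 = 65.8504 per 10,000.
Difference = 51.5547 − 65.8504 = -14.2957.

-14.3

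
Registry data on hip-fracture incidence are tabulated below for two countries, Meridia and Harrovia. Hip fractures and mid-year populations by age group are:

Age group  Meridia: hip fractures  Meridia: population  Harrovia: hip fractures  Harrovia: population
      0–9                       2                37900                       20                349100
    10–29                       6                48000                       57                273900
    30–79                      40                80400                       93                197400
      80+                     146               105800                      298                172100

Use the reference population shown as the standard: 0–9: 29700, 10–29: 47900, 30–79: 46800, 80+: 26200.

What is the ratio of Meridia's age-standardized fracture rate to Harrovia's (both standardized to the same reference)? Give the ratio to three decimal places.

Age-specific rates per 100000 for Meridia: 5.28, 12.50, 49.75, 138.00.
For Harrovia: 5.73, 20.81, 47.11, 173.16.
Standard total = 150600; weights = 0.1972, 0.3181, 0.3108, 0.1740.
Meridia: 0.1972×5.28 + 0.3181×12.50 + 0.3108×49.75 + 0.1740×138.00 = 44.4843 per 100000.
Harrovia: 0.1972×5.73 + 0.3181×20.81 + 0.3108×47.11 + 0.1740×173.16 = 52.5133 per 100000.
Ratio = 44.4843 ÷ 52.5133 = 0.84711.

0.847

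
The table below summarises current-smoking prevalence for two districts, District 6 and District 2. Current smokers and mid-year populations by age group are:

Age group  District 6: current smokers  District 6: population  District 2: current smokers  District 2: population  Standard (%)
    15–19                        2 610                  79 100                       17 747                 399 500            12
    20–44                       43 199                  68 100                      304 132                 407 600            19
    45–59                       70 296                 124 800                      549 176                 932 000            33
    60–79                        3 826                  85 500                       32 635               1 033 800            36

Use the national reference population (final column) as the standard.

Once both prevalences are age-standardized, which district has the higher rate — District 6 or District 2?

District 2

Age-specific rates per 1 000 for District 6: 32.996, 634.347, 563.269, 44.749.
For District 2: 44.423, 746.153, 589.245, 31.568.
Standard weights: 0.12, 0.19, 0.33, 0.36.
District 6: 0.1200×32.996 + 0.1900×634.347 + 0.3300×563.269 + 0.3600×44.749 = 326.4737 per 1 000.
District 2: 0.1200×44.423 + 0.1900×746.153 + 0.3300×589.245 + 0.3600×31.568 = 352.9151 per 1 000.
The crude rates (335.47 vs 325.90) would put District 6 higher, but that reflects its age composition; once standardized to a common age structure, District 2 has the higher underlying rate.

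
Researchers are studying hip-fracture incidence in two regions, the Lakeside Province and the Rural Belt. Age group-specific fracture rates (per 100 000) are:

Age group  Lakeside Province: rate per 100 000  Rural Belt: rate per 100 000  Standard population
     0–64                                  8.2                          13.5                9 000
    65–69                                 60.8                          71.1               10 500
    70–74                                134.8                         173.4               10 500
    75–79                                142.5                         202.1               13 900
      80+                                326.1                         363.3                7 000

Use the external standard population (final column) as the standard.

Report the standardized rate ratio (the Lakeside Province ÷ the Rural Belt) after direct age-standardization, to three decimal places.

Standard total = 50 900; weights = 0.1768, 0.2063, 0.2063, 0.2731, 0.1375.
The Lakeside Province: 0.1768×8.2 + 0.2063×60.8 + 0.2063×134.8 + 0.2731×142.5 + 0.1375×326.1 = 125.5609 per 100 000.
The Rural Belt: 0.1768×13.5 + 0.2063×71.1 + 0.2063×173.4 + 0.2731×202.1 + 0.1375×363.3 = 157.9772 per 100 000.
Ratio = 125.5609 ÷ 157.9772 = 0.79480.

0.795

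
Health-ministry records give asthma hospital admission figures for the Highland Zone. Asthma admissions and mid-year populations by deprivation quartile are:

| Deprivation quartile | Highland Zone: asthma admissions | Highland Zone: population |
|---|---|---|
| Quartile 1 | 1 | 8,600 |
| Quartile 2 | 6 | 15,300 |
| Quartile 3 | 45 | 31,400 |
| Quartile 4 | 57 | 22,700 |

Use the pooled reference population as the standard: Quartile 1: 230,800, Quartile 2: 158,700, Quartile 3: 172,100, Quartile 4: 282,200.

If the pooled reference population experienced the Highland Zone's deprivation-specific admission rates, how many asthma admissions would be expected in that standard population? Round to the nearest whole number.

Deprivation-specific rates per 10,000 for the Highland Zone: 1.16, 3.92, 14.33, 25.11.
Expected asthma admissions = Σ (standard pop × deprivation-specific rate ÷ 10,000)
= 230,800×1.16/10,000 + 158,700×3.92/10,000 + 172,100×14.33/10,000 + 282,200×25.11/10,000
= 26.84 + 62.24 + 246.64 + 708.61 = 1044.32.

1044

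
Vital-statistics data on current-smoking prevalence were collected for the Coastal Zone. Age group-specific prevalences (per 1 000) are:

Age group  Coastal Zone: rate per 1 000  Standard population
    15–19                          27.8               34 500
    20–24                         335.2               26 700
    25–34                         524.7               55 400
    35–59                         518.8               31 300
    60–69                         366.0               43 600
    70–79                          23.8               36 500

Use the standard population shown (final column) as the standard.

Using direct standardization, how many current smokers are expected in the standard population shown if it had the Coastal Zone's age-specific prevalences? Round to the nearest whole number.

Expected current smokers = Σ (standard pop × age-specific rate ÷ 1 000)
= 34 500×27.8/1 000 + 26 700×335.2/1 000 + 55 400×524.7/1 000 + 31 300×518.8/1 000 + 43 600×366.0/1 000 + 36 500×23.8/1 000
= 959.10 + 8949.84 + 29068.38 + 16238.44 + 15957.60 + 868.70 = 72042.06.

72042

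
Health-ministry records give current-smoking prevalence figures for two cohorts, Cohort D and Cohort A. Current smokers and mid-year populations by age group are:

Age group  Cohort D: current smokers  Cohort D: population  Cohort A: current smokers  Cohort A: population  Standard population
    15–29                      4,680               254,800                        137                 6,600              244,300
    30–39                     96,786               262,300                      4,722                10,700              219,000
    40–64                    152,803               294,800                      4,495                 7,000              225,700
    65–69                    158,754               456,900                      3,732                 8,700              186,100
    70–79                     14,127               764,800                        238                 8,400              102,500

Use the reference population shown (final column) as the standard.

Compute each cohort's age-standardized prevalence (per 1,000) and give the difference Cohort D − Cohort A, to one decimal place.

-61.9

Age-specific rates per 1,000 for Cohort D: 18.367, 368.990, 518.328, 347.459, 18.471.
For Cohort A: 20.758, 441.308, 642.143, 428.966, 28.333.
Standard total = 977,600; weights = 0.2499, 0.2240, 0.2309, 0.1904, 0.1048.
Cohort D: 0.2499×18.367 + 0.2240×368.990 + 0.2309×518.328 + 0.1904×347.459 + 0.1048×18.471 = 274.9978 per 1,000.
Cohort A: 0.2499×20.758 + 0.2240×441.308 + 0.2309×642.143 + 0.1904×428.966 + 0.1048×28.333 = 336.9312 per 1,000.
Difference = 274.9978 − 336.9312 = -61.9333.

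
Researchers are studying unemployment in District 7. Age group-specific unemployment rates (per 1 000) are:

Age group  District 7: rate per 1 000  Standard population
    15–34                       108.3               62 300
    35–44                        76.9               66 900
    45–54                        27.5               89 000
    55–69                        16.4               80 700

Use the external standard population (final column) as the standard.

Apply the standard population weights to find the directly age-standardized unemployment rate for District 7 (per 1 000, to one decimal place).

Standard total = 298 900; weights = 0.2084, 0.2238, 0.2978, 0.2700.
Standardized rate: 0.2084×108.3 + 0.2238×76.9 + 0.2978×27.5 + 0.2700×16.4 = 52.4011 per 1 000.

52.4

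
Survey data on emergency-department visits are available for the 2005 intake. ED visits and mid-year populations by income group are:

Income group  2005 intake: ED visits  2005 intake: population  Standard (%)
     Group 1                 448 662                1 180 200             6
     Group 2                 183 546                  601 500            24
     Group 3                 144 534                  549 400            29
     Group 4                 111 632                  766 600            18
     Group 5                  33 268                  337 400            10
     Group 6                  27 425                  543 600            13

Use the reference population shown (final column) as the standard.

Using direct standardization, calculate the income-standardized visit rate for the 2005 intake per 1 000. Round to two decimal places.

214.97

Income-specific rates per 1 000 for the 2005 intake: 380.158, 305.147, 263.076, 145.620, 98.601, 50.451.
Standard weights: 0.06, 0.24, 0.29, 0.18, 0.10, 0.13.
Standardized rate: 0.0600×380.158 + 0.2400×305.147 + 0.2900×263.076 + 0.1800×145.620 + 0.1000×98.601 + 0.1300×50.451 = 214.9671 per 1 000.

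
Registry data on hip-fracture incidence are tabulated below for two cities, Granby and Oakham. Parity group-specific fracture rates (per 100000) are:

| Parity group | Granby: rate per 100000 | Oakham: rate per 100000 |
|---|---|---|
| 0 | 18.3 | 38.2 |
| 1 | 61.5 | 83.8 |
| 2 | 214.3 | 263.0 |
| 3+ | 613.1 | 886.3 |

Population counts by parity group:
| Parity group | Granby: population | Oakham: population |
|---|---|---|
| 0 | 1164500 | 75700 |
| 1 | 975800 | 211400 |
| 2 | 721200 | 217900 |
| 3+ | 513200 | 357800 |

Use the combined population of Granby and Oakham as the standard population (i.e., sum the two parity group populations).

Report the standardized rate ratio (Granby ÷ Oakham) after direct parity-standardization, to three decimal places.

0.713

Combined standard total = 4237500; weights = 0.2927, 0.2802, 0.2216, 0.2055.
Granby: 0.2927×18.3 + 0.2802×61.5 + 0.2216×214.3 + 0.2055×613.1 = 196.0986 per 100000.
Oakham: 0.2927×38.2 + 0.2802×83.8 + 0.2216×263.0 + 0.2055×886.3 = 275.1183 per 100000.
Ratio = 196.0986 ÷ 275.1183 = 0.71278.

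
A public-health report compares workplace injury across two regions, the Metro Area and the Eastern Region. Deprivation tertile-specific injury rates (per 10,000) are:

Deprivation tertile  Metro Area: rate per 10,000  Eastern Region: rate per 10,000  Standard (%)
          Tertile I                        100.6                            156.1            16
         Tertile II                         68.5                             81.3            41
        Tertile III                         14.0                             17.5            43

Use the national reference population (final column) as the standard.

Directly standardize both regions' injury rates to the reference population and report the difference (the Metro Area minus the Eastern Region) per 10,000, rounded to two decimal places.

Standard weights: 0.16, 0.41, 0.43.
The Metro Area: 0.1600×100.6 + 0.4100×68.5 + 0.4300×14.0 = 50.2010 per 10,000.
The Eastern Region: 0.1600×156.1 + 0.4100×81.3 + 0.4300×17.5 = 65.8340 per 10,000.
Difference = 50.2010 − 65.8340 = -15.6330.

-15.63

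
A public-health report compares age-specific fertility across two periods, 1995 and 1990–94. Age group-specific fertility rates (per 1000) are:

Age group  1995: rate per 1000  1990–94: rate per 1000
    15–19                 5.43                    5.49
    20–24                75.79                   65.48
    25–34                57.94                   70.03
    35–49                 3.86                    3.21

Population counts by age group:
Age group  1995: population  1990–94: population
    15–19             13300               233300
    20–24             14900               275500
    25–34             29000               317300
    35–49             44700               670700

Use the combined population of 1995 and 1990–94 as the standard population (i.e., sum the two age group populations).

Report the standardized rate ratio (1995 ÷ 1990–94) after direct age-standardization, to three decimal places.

Combined standard total = 1598700; weights = 0.1543, 0.1816, 0.2166, 0.4475.
1995: 0.1543×5.43 + 0.1816×75.79 + 0.2166×57.94 + 0.4475×3.86 = 28.8825 per 1000.
1990–94: 0.1543×5.49 + 0.1816×65.48 + 0.2166×70.03 + 0.4475×3.21 = 29.3470 per 1000.
Ratio = 28.8825 ÷ 29.3470 = 0.98417.

0.984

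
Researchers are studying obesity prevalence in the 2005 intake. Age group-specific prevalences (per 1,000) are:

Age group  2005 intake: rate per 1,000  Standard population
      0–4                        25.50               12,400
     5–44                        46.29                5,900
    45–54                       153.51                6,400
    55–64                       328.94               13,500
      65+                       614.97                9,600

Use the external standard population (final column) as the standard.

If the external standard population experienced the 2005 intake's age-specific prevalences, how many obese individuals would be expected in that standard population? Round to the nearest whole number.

11916

Expected obese individuals = Σ (standard pop × age-specific rate ÷ 1,000)
= 12,400×25.50/1,000 + 5,900×46.29/1,000 + 6,400×153.51/1,000 + 13,500×328.94/1,000 + 9,600×614.97/1,000
= 316.20 + 273.11 + 982.46 + 4440.69 + 5903.71 = 11916.18.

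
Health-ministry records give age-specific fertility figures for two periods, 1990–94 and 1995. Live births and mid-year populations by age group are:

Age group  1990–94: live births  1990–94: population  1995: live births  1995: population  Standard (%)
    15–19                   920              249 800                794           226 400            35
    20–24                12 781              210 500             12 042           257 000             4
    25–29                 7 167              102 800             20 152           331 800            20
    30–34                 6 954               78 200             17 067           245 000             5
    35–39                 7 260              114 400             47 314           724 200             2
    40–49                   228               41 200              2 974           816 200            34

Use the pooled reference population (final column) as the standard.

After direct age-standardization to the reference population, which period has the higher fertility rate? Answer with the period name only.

Age-specific rates per 1 000 for 1990–94: 3.683, 60.717, 69.718, 88.926, 63.462, 5.534.
For 1995: 3.507, 46.856, 60.735, 69.661, 65.333, 3.644.
Standard weights: 0.35, 0.04, 0.20, 0.05, 0.02, 0.34.
1990–94: 0.3500×3.683 + 0.0400×60.717 + 0.2000×69.718 + 0.0500×88.926 + 0.0200×63.462 + 0.3400×5.534 = 25.2584 per 1 000.
1995: 0.3500×3.507 + 0.0400×46.856 + 0.2000×60.735 + 0.0500×69.661 + 0.0200×65.333 + 0.3400×3.644 = 21.2774 per 1 000.

1990–94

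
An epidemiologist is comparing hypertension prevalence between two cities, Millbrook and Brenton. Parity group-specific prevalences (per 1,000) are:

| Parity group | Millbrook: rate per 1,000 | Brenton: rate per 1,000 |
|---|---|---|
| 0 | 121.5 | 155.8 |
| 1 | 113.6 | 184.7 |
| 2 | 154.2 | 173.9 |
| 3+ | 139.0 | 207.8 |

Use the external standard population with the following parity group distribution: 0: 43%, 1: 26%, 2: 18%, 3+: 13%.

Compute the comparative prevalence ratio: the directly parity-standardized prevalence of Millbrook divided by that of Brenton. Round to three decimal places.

Standard weights: 0.43, 0.26, 0.18, 0.13.
Millbrook: 0.4300×121.5 + 0.2600×113.6 + 0.1800×154.2 + 0.1300×139.0 = 127.6070 per 1,000.
Brenton: 0.4300×155.8 + 0.2600×184.7 + 0.1800×173.9 + 0.1300×207.8 = 173.3320 per 1,000.
Ratio = 127.6070 ÷ 173.3320 = 0.73620.

0.736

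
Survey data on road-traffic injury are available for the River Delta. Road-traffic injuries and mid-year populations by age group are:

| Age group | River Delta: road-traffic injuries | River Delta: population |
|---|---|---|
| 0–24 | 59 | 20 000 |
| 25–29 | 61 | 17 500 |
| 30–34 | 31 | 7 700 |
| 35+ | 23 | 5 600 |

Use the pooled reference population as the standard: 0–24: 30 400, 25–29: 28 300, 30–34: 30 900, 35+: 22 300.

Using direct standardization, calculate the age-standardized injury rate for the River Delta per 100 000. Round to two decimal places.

361.32

Age-specific rates per 100 000 for the River Delta: 295.00, 348.57, 402.60, 410.71.
Standard total = 111 900; weights = 0.2717, 0.2529, 0.2761, 0.1993.
Standardized rate: 0.2717×295.00 + 0.2529×348.57 + 0.2761×402.60 + 0.1993×410.71 = 361.3205 per 100 000.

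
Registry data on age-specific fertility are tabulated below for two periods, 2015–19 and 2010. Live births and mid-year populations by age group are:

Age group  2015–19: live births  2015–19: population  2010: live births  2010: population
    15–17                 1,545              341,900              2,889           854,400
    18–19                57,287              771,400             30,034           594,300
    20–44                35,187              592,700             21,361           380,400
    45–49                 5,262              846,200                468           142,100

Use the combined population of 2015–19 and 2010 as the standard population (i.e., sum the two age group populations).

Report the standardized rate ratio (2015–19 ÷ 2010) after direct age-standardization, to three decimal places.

1.304

Age-specific rates per 1,000 for 2015–19: 4.519, 74.264, 59.367, 6.218.
For 2010: 3.381, 50.537, 56.154, 3.293.
Combined standard total = 4,523,400; weights = 0.2645, 0.3019, 0.2151, 0.2185.
2015–19: 0.2645×4.519 + 0.3019×74.264 + 0.2151×59.367 + 0.2185×6.218 = 37.7468 per 1,000.
2010: 0.2645×3.381 + 0.3019×50.537 + 0.2151×56.154 + 0.2185×3.293 = 28.9520 per 1,000.
Ratio = 37.7468 ÷ 28.9520 = 1.30377.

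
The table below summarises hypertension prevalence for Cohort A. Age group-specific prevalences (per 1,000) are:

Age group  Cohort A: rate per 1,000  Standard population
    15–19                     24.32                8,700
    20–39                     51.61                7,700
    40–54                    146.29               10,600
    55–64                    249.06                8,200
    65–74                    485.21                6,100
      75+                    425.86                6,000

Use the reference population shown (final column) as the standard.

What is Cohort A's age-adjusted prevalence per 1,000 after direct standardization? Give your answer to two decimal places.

Standard total = 47,300; weights = 0.1839, 0.1628, 0.2241, 0.1734, 0.1290, 0.1268.
Standardized rate: 0.1839×24.32 + 0.1628×51.61 + 0.2241×146.29 + 0.1734×249.06 + 0.1290×485.21 + 0.1268×425.86 = 205.4310 per 1,000.

205.43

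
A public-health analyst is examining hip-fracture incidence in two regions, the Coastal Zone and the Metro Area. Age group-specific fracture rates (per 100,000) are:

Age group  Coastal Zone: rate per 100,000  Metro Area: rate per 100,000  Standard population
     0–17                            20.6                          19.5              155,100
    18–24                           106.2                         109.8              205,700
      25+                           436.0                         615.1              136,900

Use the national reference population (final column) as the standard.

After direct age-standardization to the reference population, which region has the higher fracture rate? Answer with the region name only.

Standard total = 497,700; weights = 0.3116, 0.4133, 0.2751.
The Coastal Zone: 0.3116×20.6 + 0.4133×106.2 + 0.2751×436.0 = 170.2407 per 100,000.
The Metro Area: 0.3116×19.5 + 0.4133×109.8 + 0.2751×615.1 = 220.6500 per 100,000.

Metro Area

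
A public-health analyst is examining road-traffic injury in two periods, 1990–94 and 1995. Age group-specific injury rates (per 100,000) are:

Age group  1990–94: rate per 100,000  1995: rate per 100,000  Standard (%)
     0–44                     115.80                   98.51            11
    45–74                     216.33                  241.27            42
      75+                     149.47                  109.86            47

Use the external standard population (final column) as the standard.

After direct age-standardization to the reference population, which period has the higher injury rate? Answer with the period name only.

Standard weights: 0.11, 0.42, 0.47.
1990–94: 0.1100×115.80 + 0.4200×216.33 + 0.4700×149.47 = 173.8475 per 100,000.
1995: 0.1100×98.51 + 0.4200×241.27 + 0.4700×109.86 = 163.8037 per 100,000.

1990–94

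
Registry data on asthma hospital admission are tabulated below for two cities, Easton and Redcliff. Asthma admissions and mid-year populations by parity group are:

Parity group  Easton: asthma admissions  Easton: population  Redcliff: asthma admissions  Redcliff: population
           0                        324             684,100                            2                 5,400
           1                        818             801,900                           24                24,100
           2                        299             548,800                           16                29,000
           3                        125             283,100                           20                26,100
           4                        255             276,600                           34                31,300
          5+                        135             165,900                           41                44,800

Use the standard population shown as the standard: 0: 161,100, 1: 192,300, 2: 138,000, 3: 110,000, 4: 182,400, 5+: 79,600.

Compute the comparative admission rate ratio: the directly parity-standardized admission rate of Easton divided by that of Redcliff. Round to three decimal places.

0.922

Parity-specific rates per 10,000 for Easton: 4.74, 10.20, 5.45, 4.42, 9.22, 8.14.
For Redcliff: 3.70, 9.96, 5.52, 7.66, 10.86, 9.15.
Standard total = 863,400; weights = 0.1866, 0.2227, 0.1598, 0.1274, 0.2113, 0.0922.
Easton: 0.1866×4.74 + 0.2227×10.20 + 0.1598×5.45 + 0.1274×4.42 + 0.2113×9.22 + 0.0922×8.14 = 7.2868 per 10,000.
Redcliff: 0.1866×3.70 + 0.2227×9.96 + 0.1598×5.52 + 0.1274×7.66 + 0.2113×10.86 + 0.0922×9.15 = 7.9057 per 10,000.
Ratio = 7.2868 ÷ 7.9057 = 0.92172.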